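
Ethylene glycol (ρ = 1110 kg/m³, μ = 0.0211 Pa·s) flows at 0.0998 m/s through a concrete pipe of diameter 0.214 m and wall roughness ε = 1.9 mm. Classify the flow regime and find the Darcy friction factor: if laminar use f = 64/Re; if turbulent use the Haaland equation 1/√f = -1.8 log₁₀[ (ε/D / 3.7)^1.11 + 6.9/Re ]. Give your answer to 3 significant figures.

f ≈ 0.0570

Re = ρVD/μ = 1110·0.0998·0.214/0.0211 = 1124.
Re < 2300 → laminar, so f = 64/Re = 0.05696 (roughness is irrelevant in laminar flow).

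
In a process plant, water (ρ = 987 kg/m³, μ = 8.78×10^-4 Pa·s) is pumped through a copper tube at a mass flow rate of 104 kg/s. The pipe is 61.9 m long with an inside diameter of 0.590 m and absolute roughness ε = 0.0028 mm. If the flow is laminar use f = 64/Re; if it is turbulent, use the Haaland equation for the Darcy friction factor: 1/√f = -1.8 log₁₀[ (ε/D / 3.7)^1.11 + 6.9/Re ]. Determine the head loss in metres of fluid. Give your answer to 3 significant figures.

h_f ≈ 0.0118 m

A = πD²/4 = π(0.59)²/4 = 0.2734 m²; mean velocity V = ṁ/(ρA) = 104/(987 · 0.2734) = 0.3854 m/s.
Reynolds number Re = ρVD/μ = 987 · 0.3854 · 0.59 / 0.000878 = 2.556e+05.
Re > 4000 → turbulent. Relative roughness ε/D = 2.8e-06/0.59 = 4.75e-06. Haaland: 1/√f = -1.8 log₁₀[(4.75e-06/3.7)^1.11 + 6.9/2.556e+05] = -1.8 log₁₀[2.88e-07 + 2.7e-05] = 8.215, so f = 0.01482.
Darcy-Weisbach: ΔP = f(L/D)(ρV²/2) = 0.01482·(61.9/0.59)·(987·0.3854²/2) = 0.01482·104.9·73.3 = 113.9 Pa.
Head loss h_f = ΔP/(ρg) = 113.9/(987·9.81) = 0.0118 m.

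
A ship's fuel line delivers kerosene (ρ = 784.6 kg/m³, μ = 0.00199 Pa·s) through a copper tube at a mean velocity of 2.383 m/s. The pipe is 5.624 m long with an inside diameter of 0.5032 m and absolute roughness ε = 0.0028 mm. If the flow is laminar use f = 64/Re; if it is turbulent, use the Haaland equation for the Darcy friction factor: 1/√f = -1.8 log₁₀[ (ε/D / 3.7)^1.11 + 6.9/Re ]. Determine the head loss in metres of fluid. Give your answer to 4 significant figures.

h_f ≈ 0.04287 m

Reynolds number Re = ρVD/μ = 784.6 · 2.383 · 0.5032 / 0.00199 = 4.728e+05.
Re > 4000 → turbulent. Relative roughness ε/D = 2.8e-06/0.5032 = 5.56e-06. Haaland: 1/√f = -1.8 log₁₀[(5.56e-06/3.7)^1.11 + 6.9/4.728e+05] = -1.8 log₁₀[3.44e-07 + 1.46e-05] = 8.686, so f = 0.01325.
Darcy-Weisbach: ΔP = f(L/D)(ρV²/2) = 0.01325·(5.624/0.5032)·(784.6·2.383²/2) = 0.01325·11.18·2228 = 330 Pa.
Head loss h_f = ΔP/(ρg) = 330/(784.6·9.81) = 0.04287 m.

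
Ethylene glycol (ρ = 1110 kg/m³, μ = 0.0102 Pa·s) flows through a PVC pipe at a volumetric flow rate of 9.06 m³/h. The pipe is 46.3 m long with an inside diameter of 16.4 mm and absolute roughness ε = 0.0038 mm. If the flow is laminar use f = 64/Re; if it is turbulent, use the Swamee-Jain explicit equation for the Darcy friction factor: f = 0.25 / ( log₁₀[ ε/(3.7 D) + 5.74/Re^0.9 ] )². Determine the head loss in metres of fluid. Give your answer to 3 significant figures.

h_f ≈ 531 m

Q = 9.06 m³/h = 9.06/3600 = 0.002517 m³/s.
Cross-sectional area A = πD²/4 = π(0.0164)²/4 = 0.0002112 m²; mean velocity V = Q/A = 0.002517/0.0002112 = 11.91 m/s.
Reynolds number Re = ρVD/μ = 1110 · 11.91 · 0.0164 / 0.0102 = 2.126e+04.
Re > 4000 → turbulent. Relative roughness ε/D = 3.8e-06/0.0164 = 0.000232. Swamee-Jain: f = 0.25/(log₁₀[0.000232/3.7 + 5.74/2.126e+04^0.9])² = 0.25/(log₁₀[6.26e-05 + 0.000731])² = 0.25/(-3.1)² = 0.02601.
Darcy-Weisbach: ΔP = f(L/D)(ρV²/2) = 0.02601·(46.3/0.0164)·(1110·11.91²/2) = 0.02601·2823·7.878e+04 = 5.785e+06 Pa.
Head loss h_f = ΔP/(ρg) = 5.785e+06/(1110·9.81) = 531 m.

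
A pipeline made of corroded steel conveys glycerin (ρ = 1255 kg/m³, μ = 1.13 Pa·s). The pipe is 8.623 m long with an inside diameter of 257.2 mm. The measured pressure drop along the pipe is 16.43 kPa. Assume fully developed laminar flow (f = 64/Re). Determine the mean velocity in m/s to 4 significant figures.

For laminar flow, f = 64/Re with Re = ρVD/μ, so Darcy-Weisbach reduces to ΔP = 32μLV/D². Solving for V: V = ΔP·D²/(32μL) = 1.643e+04·(0.2572)²/(32·1.13·8.623) = 3.486 m/s.
Check: Re = ρVD/μ = 1255·3.486·0.2572/1.13 = 995.7 < 2300, so the laminar assumption holds.

V ≈ 3.486 m/s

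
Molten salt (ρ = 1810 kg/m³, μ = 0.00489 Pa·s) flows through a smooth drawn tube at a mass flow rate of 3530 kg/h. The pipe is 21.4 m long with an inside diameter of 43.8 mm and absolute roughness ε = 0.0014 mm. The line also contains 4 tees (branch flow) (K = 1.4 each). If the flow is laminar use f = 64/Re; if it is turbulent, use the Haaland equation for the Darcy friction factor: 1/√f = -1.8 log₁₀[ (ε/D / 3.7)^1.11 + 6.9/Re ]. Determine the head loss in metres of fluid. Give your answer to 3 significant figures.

ṁ = 3530 kg/h = 3530/3600 = 0.9806 kg/s.
A = πD²/4 = π(0.0438)²/4 = 0.001507 m²; mean velocity V = ṁ/(ρA) = 0.9806/(1810 · 0.001507) = 0.3595 m/s.
Reynolds number Re = ρVD/μ = 1810 · 0.3595 · 0.0438 / 0.00489 = 5829.
Re > 4000 → turbulent. Relative roughness ε/D = 1.4e-06/0.0438 = 3.2e-05. Haaland: 1/√f = -1.8 log₁₀[(3.2e-05/3.7)^1.11 + 6.9/5829] = -1.8 log₁₀[2.4e-06 + 0.00118] = 5.267, so f = 0.03605.
Total minor-loss coefficient ΣK = 4·1.4 = 5.6.
ΔP = [f·L/D + ΣK]·(ρV²/2) = [0.03605·21.4/0.0438 + 5.6]·(1810·0.3595²/2) = [17.62 + 5.6]·117 = 2716 Pa.
Head loss h_f = ΔP/(ρg) = 2716/(1810·9.81) = 0.153 m.

h_f ≈ 0.153 m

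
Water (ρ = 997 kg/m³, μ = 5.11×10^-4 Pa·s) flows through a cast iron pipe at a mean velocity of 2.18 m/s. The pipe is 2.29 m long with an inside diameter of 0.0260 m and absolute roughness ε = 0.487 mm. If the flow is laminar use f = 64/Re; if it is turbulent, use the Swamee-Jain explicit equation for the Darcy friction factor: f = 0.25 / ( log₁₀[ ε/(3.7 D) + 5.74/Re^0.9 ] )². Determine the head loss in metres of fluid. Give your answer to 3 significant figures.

Reynolds number Re = ρVD/μ = 997 · 2.18 · 0.026 / 0.000511 = 1.106e+05.
Re > 4000 → turbulent. Relative roughness ε/D = 0.000487/0.026 = 0.0187. Swamee-Jain: f = 0.25/(log₁₀[0.0187/3.7 + 5.74/1.106e+05^0.9])² = 0.25/(log₁₀[0.00506 + 0.000166])² = 0.25/(-2.282)² = 0.04802.
Darcy-Weisbach: ΔP = f(L/D)(ρV²/2) = 0.04802·(2.29/0.026)·(997·2.18²/2) = 0.04802·88.08·2369 = 1.002e+04 Pa.
Head loss h_f = ΔP/(ρg) = 1.002e+04/(997·9.81) = 1.02 m.

h_f ≈ 1.02 m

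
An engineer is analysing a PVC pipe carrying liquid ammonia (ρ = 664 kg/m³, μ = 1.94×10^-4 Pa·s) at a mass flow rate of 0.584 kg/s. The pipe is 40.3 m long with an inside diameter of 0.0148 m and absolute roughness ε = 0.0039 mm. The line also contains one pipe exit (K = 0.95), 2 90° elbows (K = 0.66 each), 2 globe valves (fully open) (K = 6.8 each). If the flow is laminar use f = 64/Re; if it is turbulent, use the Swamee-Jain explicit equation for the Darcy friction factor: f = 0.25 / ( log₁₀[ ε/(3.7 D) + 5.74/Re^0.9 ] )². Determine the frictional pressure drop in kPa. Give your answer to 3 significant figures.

ΔP ≈ 541 kPa

A = πD²/4 = π(0.0148)²/4 = 0.000172 m²; mean velocity V = ṁ/(ρA) = 0.584/(664 · 0.000172) = 5.112 m/s.
Reynolds number Re = ρVD/μ = 664 · 5.112 · 0.0148 / 0.000194 = 2.59e+05.
Re > 4000 → turbulent. Relative roughness ε/D = 3.9e-06/0.0148 = 0.000264. Swamee-Jain: f = 0.25/(log₁₀[0.000264/3.7 + 5.74/2.59e+05^0.9])² = 0.25/(log₁₀[7.12e-05 + 7.71e-05])² = 0.25/(-3.829)² = 0.01705.
Total minor-loss coefficient ΣK = 1·0.95 + 2·0.66 + 2·6.8 = 15.9.
ΔP = [f·L/D + ΣK]·(ρV²/2) = [0.01705·40.3/0.0148 + 15.9]·(664·5.112²/2) = [46.44 + 15.9]·8678 = 5.407e+05 Pa.
ΔP = 5.407e+05 Pa = 541 kPa.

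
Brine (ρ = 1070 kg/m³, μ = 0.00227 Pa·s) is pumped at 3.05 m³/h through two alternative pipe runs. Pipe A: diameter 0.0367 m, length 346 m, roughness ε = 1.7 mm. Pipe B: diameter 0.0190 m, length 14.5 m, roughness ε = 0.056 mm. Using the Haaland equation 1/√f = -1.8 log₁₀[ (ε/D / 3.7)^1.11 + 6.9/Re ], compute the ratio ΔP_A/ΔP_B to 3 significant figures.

ΔP_A/ΔP_B ≈ 2.10

Pipe A: V = Q/A = 0.0008472/0.001058 = 0.8009 m/s; Re = 1.385e+04; ε/D = 0.0463; Haaland → f = 0.07103; ΔP_A = f(L/D)(ρV²/2) = 2.298e+05 Pa.
Pipe B: V = Q/A = 0.0008472/0.0002835 = 2.988 m/s; Re = 2.676e+04; ε/D = 0.00295; Haaland → f = 0.03001; ΔP_B = f(L/D)(ρV²/2) = 1.094e+05 Pa.
ΔP_A/ΔP_B = 2.298e+05/1.094e+05 = 2.10.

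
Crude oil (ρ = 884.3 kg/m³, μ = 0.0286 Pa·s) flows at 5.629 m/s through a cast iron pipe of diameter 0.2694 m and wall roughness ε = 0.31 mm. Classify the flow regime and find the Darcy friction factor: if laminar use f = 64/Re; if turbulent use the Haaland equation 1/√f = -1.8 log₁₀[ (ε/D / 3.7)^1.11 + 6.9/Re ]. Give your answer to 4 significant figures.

f ≈ 0.02435

Re = ρVD/μ = 884.3·5.629·0.2694/0.0286 = 4.689e+04.
Re > 4000 → turbulent. ε/D = 0.00031/0.2694 = 0.00115; Haaland: 1/√f = -1.8 log₁₀[0.000128 + 0.000147] = 6.409, so f = 0.02435.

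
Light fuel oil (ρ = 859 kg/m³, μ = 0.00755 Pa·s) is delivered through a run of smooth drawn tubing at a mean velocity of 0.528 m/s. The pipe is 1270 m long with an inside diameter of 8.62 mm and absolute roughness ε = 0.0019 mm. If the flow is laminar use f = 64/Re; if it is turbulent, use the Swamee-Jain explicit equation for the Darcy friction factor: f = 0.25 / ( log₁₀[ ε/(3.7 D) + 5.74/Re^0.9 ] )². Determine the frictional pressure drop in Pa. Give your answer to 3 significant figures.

Reynolds number Re = ρVD/μ = 859 · 0.528 · 0.00862 / 0.00755 = 517.8.
Re < 2300 → laminar flow, so f = 64/Re = 64/517.8 = 0.1236 (the turbulent correlation is not needed).
Darcy-Weisbach: ΔP = f(L/D)(ρV²/2) = 0.1236·(1270/0.00862)·(859·0.528²/2) = 0.1236·1.473e+05·119.7 = 2.18e+06 Pa.

ΔP ≈ 2.18×10^6 Pa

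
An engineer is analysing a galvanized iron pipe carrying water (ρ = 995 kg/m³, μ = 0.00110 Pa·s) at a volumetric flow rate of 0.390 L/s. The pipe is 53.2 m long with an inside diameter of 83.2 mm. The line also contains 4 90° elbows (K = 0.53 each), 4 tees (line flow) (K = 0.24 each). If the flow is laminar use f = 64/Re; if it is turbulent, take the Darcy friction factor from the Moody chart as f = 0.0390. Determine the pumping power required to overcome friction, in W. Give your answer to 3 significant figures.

Q = 0.390 L/s = 0.390/1000 = 0.00039 m³/s.
Cross-sectional area A = πD²/4 = π(0.0832)²/4 = 0.005437 m²; mean velocity V = Q/A = 0.00039/0.005437 = 0.07173 m/s.
Reynolds number Re = ρVD/μ = 995 · 0.07173 · 0.0832 / 0.0011 = 5399.
Re > 4000 → turbulent; use the Moody-chart value f = 0.0390.
Total minor-loss coefficient ΣK = 4·0.53 + 4·0.24 = 3.08.
ΔP = [f·L/D + ΣK]·(ρV²/2) = [0.039·53.2/0.0832 + 3.08]·(995·0.07173²/2) = [24.94 + 3.08]·2.56 = 71.73 Pa.
Pumping power P = QΔP = 0.00039·71.73 = 0.02797 W = 0.0280 W.

P ≈ 0.0280 W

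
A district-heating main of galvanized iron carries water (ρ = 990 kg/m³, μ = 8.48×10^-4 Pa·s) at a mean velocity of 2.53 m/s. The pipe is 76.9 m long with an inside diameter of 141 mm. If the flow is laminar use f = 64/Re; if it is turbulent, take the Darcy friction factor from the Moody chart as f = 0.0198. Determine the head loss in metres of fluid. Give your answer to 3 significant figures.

Reynolds number Re = ρVD/μ = 990 · 2.53 · 0.141 / 0.000848 = 4.165e+05.
Re > 4000 → turbulent; use the Moody-chart value f = 0.0198.
Darcy-Weisbach: ΔP = f(L/D)(ρV²/2) = 0.0198·(76.9/0.141)·(990·2.53²/2) = 0.0198·545.4·3168 = 3.422e+04 Pa.
Head loss h_f = ΔP/(ρg) = 3.422e+04/(990·9.81) = 3.52 m.

h_f ≈ 3.52 m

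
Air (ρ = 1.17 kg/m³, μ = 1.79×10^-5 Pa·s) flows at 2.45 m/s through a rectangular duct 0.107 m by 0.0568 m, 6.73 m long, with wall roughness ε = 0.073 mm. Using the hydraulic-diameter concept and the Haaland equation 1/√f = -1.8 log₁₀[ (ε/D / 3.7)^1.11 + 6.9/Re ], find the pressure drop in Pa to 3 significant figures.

ΔP ≈ 9.83 Pa

Hydraulic diameter D_h = 4A/P = 4·(0.107·0.0568)/(2·(0.107+0.0568)) = 0.02431/0.3276 = 0.07421 m.
Re = ρVD_h/μ = 1.17·2.45·0.07421/1.79e-05 = 1.188e+04.
ε/D_h = 7.3e-05/0.07421 = 0.000984; Haaland gives 1/√f = -1.8 log₁₀[0.000107+0.000581] = 5.692, so f = 0.03086.
ΔP = f(L/D_h)(ρV²/2) = 0.03086·6.73/0.07421·3.511 = 9.829 Pa.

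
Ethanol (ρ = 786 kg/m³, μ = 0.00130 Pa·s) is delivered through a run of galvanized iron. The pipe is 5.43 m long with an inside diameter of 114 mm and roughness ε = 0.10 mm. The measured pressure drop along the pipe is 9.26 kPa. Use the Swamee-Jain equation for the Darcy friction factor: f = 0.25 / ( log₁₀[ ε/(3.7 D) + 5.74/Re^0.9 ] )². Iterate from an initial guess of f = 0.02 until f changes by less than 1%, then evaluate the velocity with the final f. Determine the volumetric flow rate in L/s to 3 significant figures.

Rearranging Darcy-Weisbach: V = √(2·ΔP·D/(f·L·ρ)). With ε/D = 0.0001/0.114 = 0.000877, iterate starting from f = 0.02:
  f = 0.02 → V = √(2·9260·0.114/(0.02·5.43·786)) = 4.973 m/s; Re = ρVD/μ = 3.428e+05; f → 0.02009
Converged (Δf/f < 1%). With the final f = 0.02009: V = √(2·9260·0.114/(0.02009·5.43·786)) = 4.962 m/s.
Q = V·A = 4.962·(π/4·0.114²) = 0.05064 m³/s = 50.6 L/s.

Q ≈ 50.6 L/s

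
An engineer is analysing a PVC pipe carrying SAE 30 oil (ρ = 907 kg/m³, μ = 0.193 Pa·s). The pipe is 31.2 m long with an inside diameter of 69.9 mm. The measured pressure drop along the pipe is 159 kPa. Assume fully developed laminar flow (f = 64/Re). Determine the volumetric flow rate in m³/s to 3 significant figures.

For laminar flow, f = 64/Re with Re = ρVD/μ, so Darcy-Weisbach reduces to ΔP = 32μLV/D². Solving for V: V = ΔP·D²/(32μL) = 1.59e+05·(0.0699)²/(32·0.193·31.2) = 4.032 m/s.
Check: Re = ρVD/μ = 907·4.032·0.0699/0.193 = 1324 < 2300, so the laminar assumption holds.
Q = V·A = 4.032·(π/4·0.0699²) = 0.01547 m³/s = 0.0155 m³/s.

Q ≈ 0.0155 m³/s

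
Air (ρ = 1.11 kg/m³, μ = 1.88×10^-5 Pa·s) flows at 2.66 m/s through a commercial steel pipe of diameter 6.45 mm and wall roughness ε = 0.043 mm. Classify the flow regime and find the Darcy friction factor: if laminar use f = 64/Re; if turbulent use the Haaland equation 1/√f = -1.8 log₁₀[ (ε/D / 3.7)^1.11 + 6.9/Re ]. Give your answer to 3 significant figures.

f ≈ 0.0632

Re = ρVD/μ = 1.11·2.66·0.00645/1.88e-05 = 1013.
Re < 2300 → laminar, so f = 64/Re = 0.06318 (roughness is irrelevant in laminar flow).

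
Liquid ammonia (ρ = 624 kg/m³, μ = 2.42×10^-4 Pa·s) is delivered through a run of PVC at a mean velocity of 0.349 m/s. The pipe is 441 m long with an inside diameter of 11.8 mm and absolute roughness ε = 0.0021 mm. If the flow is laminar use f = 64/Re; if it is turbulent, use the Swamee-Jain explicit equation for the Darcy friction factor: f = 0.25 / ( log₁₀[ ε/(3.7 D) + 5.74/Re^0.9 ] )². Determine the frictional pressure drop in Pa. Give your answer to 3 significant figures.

Reynolds number Re = ρVD/μ = 624 · 0.349 · 0.0118 / 0.000242 = 1.062e+04.
Re > 4000 → turbulent. Relative roughness ε/D = 2.1e-06/0.0118 = 0.000178. Swamee-Jain: f = 0.25/(log₁₀[0.000178/3.7 + 5.74/1.062e+04^0.9])² = 0.25/(log₁₀[4.81e-05 + 0.00137])² = 0.25/(-2.85)² = 0.03079.
Darcy-Weisbach: ΔP = f(L/D)(ρV²/2) = 0.03079·(441/0.0118)·(624·0.349²/2) = 0.03079·3.737e+04·38 = 4.373e+04 Pa.

ΔP ≈ 43700 Pa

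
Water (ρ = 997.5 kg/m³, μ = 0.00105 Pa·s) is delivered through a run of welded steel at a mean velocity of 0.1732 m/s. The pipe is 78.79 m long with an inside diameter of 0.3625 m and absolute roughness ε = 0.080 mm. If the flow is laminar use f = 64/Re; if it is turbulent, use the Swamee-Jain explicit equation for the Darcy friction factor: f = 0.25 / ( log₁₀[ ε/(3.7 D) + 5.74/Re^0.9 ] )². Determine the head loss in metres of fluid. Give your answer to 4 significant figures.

Reynolds number Re = ρVD/μ = 997.5 · 0.1732 · 0.3625 / 0.00105 = 5.965e+04.
Re > 4000 → turbulent. Relative roughness ε/D = 8e-05/0.3625 = 0.000221. Swamee-Jain: f = 0.25/(log₁₀[0.000221/3.7 + 5.74/5.965e+04^0.9])² = 0.25/(log₁₀[5.96e-05 + 0.000289])² = 0.25/(-3.458)² = 0.02091.
Darcy-Weisbach: ΔP = f(L/D)(ρV²/2) = 0.02091·(78.79/0.3625)·(997.5·0.1732²/2) = 0.02091·217.4·14.96 = 68 Pa.
Head loss h_f = ΔP/(ρg) = 68/(997.5·9.81) = 0.006949 m.

h_f ≈ 0.006949 m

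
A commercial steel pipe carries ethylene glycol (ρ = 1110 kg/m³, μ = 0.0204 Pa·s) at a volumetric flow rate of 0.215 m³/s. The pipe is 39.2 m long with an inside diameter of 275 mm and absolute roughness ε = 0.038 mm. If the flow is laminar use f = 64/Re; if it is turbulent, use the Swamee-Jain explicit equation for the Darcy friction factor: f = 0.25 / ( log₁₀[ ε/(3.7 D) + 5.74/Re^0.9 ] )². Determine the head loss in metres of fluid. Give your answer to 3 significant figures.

Cross-sectional area A = πD²/4 = π(0.275)²/4 = 0.0594 m²; mean velocity V = Q/A = 0.215/0.0594 = 3.62 m/s.
Reynolds number Re = ρVD/μ = 1110 · 3.62 · 0.275 / 0.0204 = 5.416e+04.
Re > 4000 → turbulent. Relative roughness ε/D = 3.8e-05/0.275 = 0.000138. Swamee-Jain: f = 0.25/(log₁₀[0.000138/3.7 + 5.74/5.416e+04^0.9])² = 0.25/(log₁₀[3.73e-05 + 0.000315])² = 0.25/(-3.453)² = 0.02097.
Darcy-Weisbach: ΔP = f(L/D)(ρV²/2) = 0.02097·(39.2/0.275)·(1110·3.62²/2) = 0.02097·142.5·7272 = 2.174e+04 Pa.
Head loss h_f = ΔP/(ρg) = 2.174e+04/(1110·9.81) = 2.00 m.

h_f ≈ 2.00 m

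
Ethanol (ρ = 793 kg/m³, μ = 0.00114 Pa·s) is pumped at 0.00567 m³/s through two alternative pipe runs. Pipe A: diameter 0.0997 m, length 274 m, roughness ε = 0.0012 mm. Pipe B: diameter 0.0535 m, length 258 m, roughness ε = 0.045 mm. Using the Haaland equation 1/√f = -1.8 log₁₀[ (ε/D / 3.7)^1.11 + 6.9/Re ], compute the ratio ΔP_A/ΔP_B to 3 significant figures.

ΔP_A/ΔP_B ≈ 0.0454

Pipe A: V = Q/A = 0.00567/0.007807 = 0.7263 m/s; Re = 5.037e+04; ε/D = 1.2e-05; Haaland → f = 0.02071; ΔP_A = f(L/D)(ρV²/2) = 1.19e+04 Pa.
Pipe B: V = Q/A = 0.00567/0.002248 = 2.522 m/s; Re = 9.387e+04; ε/D = 0.000841; Haaland → f = 0.02154; ΔP_B = f(L/D)(ρV²/2) = 2.62e+05 Pa.
ΔP_A/ΔP_B = 1.19e+04/2.62e+05 = 0.0454.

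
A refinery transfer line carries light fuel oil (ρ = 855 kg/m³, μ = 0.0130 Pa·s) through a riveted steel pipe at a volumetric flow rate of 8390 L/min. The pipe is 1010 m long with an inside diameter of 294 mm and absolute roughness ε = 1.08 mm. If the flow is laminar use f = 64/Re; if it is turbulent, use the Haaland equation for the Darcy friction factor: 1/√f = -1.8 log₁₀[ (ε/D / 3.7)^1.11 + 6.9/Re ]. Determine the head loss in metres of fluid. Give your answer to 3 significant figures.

h_f ≈ 22.5 m

Q = 8390 L/min = 8390/60000 = 0.1398 m³/s.
Cross-sectional area A = πD²/4 = π(0.294)²/4 = 0.06789 m²; mean velocity V = Q/A = 0.1398/0.06789 = 2.06 m/s.
Reynolds number Re = ρVD/μ = 855 · 2.06 · 0.294 / 0.013 = 3.983e+04.
Re > 4000 → turbulent. Relative roughness ε/D = 0.00108/0.294 = 0.00367. Haaland: 1/√f = -1.8 log₁₀[(0.00367/3.7)^1.11 + 6.9/3.983e+04] = -1.8 log₁₀[0.000464 + 0.000173] = 5.752, so f = 0.03022.
Darcy-Weisbach: ΔP = f(L/D)(ρV²/2) = 0.03022·(1010/0.294)·(855·2.06²/2) = 0.03022·3435·1814 = 1.883e+05 Pa.
Head loss h_f = ΔP/(ρg) = 1.883e+05/(855·9.81) = 22.5 m.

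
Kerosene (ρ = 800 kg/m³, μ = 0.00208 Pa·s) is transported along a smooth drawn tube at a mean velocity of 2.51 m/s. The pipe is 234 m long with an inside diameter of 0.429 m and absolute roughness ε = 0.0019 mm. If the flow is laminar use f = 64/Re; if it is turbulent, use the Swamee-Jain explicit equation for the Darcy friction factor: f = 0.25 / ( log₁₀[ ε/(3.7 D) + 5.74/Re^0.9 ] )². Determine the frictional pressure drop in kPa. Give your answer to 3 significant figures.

ΔP ≈ 18.7 kPa

Reynolds number Re = ρVD/μ = 800 · 2.51 · 0.429 / 0.00208 = 4.142e+05.
Re > 4000 → turbulent. Relative roughness ε/D = 1.9e-06/0.429 = 4.43e-06. Swamee-Jain: f = 0.25/(log₁₀[4.43e-06/3.7 + 5.74/4.142e+05^0.9])² = 0.25/(log₁₀[1.2e-06 + 5.05e-05])² = 0.25/(-4.286)² = 0.01361.
Darcy-Weisbach: ΔP = f(L/D)(ρV²/2) = 0.01361·(234/0.429)·(800·2.51²/2) = 0.01361·545.5·2520 = 1.87e+04 Pa.
ΔP = 1.87e+04 Pa = 18.7 kPa.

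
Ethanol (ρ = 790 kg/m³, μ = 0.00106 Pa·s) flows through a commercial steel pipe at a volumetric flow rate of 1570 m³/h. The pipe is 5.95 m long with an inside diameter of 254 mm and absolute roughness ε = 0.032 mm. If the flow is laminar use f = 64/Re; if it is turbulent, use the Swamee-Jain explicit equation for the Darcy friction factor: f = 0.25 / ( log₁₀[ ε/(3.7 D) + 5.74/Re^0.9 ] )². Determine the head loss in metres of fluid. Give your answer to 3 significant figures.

h_f ≈ 1.19 m

Q = 1570 m³/h = 1570/3600 = 0.4361 m³/s.
Cross-sectional area A = πD²/4 = π(0.254)²/4 = 0.05067 m²; mean velocity V = Q/A = 0.4361/0.05067 = 8.607 m/s.
Reynolds number Re = ρVD/μ = 790 · 8.607 · 0.254 / 0.00106 = 1.629e+06.
Re > 4000 → turbulent. Relative roughness ε/D = 3.2e-05/0.254 = 0.000126. Swamee-Jain: f = 0.25/(log₁₀[0.000126/3.7 + 5.74/1.629e+06^0.9])² = 0.25/(log₁₀[3.4e-05 + 1.47e-05])² = 0.25/(-4.312)² = 0.01345.
Darcy-Weisbach: ΔP = f(L/D)(ρV²/2) = 0.01345·(5.95/0.254)·(790·8.607²/2) = 0.01345·23.43·2.926e+04 = 9217 Pa.
Head loss h_f = ΔP/(ρg) = 9217/(790·9.81) = 1.19 m.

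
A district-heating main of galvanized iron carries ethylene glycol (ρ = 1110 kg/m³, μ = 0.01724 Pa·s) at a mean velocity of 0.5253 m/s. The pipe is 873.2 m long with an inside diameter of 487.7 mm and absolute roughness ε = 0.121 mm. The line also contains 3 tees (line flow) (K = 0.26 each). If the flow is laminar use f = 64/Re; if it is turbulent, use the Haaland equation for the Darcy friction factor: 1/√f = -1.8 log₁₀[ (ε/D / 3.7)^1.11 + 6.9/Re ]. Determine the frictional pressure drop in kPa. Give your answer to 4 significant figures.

Reynolds number Re = ρVD/μ = 1110 · 0.5253 · 0.4877 / 0.0172 = 1.649e+04.
Re > 4000 → turbulent. Relative roughness ε/D = 0.000121/0.4877 = 0.000248. Haaland: 1/√f = -1.8 log₁₀[(0.000248/3.7)^1.11 + 6.9/1.649e+04] = -1.8 log₁₀[2.33e-05 + 0.000418] = 6.039, so f = 0.02742.
Total minor-loss coefficient ΣK = 3·0.26 = 0.78.
ΔP = [f·L/D + ΣK]·(ρV²/2) = [0.02742·873.2/0.4877 + 0.78]·(1110·0.5253²/2) = [49.1 + 0.78]·153.1 = 7638 Pa.
ΔP = 7638 Pa = 7.638 kPa.

ΔP ≈ 7.638 kPa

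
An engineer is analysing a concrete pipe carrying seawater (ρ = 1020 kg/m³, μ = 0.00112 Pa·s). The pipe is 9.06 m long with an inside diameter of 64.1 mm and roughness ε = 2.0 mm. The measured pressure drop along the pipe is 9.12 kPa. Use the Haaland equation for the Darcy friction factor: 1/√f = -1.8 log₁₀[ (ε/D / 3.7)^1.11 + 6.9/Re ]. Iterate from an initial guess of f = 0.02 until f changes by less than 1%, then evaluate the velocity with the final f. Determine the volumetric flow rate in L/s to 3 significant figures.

Q ≈ 4.74 L/s

Rearranging Darcy-Weisbach: V = √(2·ΔP·D/(f·L·ρ)). With ε/D = 0.002/0.0641 = 0.0312, iterate starting from f = 0.02:
  f = 0.02 → V = √(2·9120·0.0641/(0.02·9.06·1020)) = 2.515 m/s; Re = ρVD/μ = 1.468e+05; f → 0.05844
  f = 0.05844 → V = 1.471 m/s; Re = 8.589e+04; f → 0.05859
Converged (Δf/f < 1%). With the final f = 0.05859: V = √(2·9120·0.0641/(0.05859·9.06·1020)) = 1.47 m/s.
Q = V·A = 1.47·(π/4·0.0641²) = 0.004742 m³/s = 4.74 L/s.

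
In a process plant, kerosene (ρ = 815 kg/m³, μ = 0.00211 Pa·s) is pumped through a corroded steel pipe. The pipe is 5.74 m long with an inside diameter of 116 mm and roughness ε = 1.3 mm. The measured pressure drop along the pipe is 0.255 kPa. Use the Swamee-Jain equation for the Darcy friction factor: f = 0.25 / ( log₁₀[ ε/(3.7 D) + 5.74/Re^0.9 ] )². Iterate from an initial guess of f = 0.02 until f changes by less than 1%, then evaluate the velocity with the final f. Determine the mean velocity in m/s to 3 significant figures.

Rearranging Darcy-Weisbach: V = √(2·ΔP·D/(f·L·ρ)). With ε/D = 0.0013/0.116 = 0.0112, iterate starting from f = 0.02:
  f = 0.02 → V = √(2·255·0.116/(0.02·5.74·815)) = 0.7952 m/s; Re = ρVD/μ = 3.563e+04; f → 0.0414
  f = 0.0414 → V = 0.5527 m/s; Re = 2.476e+04; f → 0.04214
  f = 0.04214 → V = 0.5478 m/s; Re = 2.455e+04; f → 0.04216
Converged (Δf/f < 1%). With the final f = 0.04216: V = √(2·255·0.116/(0.04216·5.74·815)) = 0.5477 m/s.

V ≈ 0.548 m/s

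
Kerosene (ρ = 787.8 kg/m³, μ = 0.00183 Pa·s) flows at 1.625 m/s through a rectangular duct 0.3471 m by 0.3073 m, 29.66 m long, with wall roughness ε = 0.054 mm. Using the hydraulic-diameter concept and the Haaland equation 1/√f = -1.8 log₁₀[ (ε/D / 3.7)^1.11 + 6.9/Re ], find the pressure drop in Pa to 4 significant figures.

Hydraulic diameter D_h = 4A/P = 4·(0.3471·0.3073)/(2·(0.3471+0.3073)) = 0.4267/1.309 = 0.326 m.
Re = ρVD_h/μ = 787.8·1.625·0.326/0.00183 = 2.28e+05.
ε/D_h = 5.4e-05/0.326 = 0.000166; Haaland gives 1/√f = -1.8 log₁₀[1.49e-05+3.03e-05] = 7.822, so f = 0.01634.
ΔP = f(L/D_h)(ρV²/2) = 0.01634·29.66/0.326·1040 = 1547 Pa.

ΔP ≈ 1547 Pa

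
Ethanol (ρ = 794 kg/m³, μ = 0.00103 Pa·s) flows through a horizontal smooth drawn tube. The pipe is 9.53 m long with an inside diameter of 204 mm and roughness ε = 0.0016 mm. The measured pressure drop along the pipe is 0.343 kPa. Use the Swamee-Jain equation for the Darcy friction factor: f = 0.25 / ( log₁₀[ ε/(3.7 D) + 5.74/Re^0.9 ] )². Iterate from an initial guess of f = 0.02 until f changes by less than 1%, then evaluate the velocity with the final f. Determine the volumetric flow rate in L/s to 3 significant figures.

Rearranging Darcy-Weisbach: V = √(2·ΔP·D/(f·L·ρ)). With ε/D = 1.6e-06/0.204 = 7.84e-06, iterate starting from f = 0.02:
  f = 0.02 → V = √(2·343·0.204/(0.02·9.53·794)) = 0.9616 m/s; Re = ρVD/μ = 1.512e+05; f → 0.01647
  f = 0.01647 → V = 1.06 m/s; Re = 1.666e+05; f → 0.01616
  f = 0.01616 → V = 1.07 m/s; Re = 1.682e+05; f → 0.01613
Converged (Δf/f < 1%). With the final f = 0.01613: V = √(2·343·0.204/(0.01613·9.53·794)) = 1.071 m/s.
Q = V·A = 1.071·(π/4·0.204²) = 0.03499 m³/s = 35.0 L/s.

Q ≈ 35.0 L/s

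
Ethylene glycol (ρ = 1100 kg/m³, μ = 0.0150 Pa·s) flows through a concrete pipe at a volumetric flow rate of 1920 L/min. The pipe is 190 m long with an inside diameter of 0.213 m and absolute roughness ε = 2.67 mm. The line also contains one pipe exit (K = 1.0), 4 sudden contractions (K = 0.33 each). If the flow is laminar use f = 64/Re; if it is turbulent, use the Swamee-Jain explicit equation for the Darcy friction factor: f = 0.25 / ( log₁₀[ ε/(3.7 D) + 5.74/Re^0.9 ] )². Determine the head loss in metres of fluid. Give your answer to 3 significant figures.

h_f ≈ 1.75 m

Q = 1920 L/min = 1920/60000 = 0.032 m³/s.
Cross-sectional area A = πD²/4 = π(0.213)²/4 = 0.03563 m²; mean velocity V = Q/A = 0.032/0.03563 = 0.8981 m/s.
Reynolds number Re = ρVD/μ = 1100 · 0.8981 · 0.213 / 0.015 = 1.403e+04.
Re > 4000 → turbulent. Relative roughness ε/D = 0.00267/0.213 = 0.0125. Swamee-Jain: f = 0.25/(log₁₀[0.0125/3.7 + 5.74/1.403e+04^0.9])² = 0.25/(log₁₀[0.00339 + 0.00106])² = 0.25/(-2.352)² = 0.04521.
Total minor-loss coefficient ΣK = 1·1 + 4·0.33 = 2.32.
ΔP = [f·L/D + ΣK]·(ρV²/2) = [0.04521·190/0.213 + 2.32]·(1100·0.8981²/2) = [40.33 + 2.32]·443.6 = 1.892e+04 Pa.
Head loss h_f = ΔP/(ρg) = 1.892e+04/(1100·9.81) = 1.75 m.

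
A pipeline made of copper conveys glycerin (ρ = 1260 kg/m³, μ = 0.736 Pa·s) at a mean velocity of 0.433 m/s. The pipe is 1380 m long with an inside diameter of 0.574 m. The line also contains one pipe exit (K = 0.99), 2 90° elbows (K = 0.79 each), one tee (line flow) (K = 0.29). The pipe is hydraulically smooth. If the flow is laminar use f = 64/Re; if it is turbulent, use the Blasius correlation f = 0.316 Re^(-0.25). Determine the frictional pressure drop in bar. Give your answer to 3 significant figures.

Reynolds number Re = ρVD/μ = 1260 · 0.433 · 0.574 / 0.736 = 425.5.
Re < 2300 → laminar flow, so f = 64/Re = 64/425.5 = 0.1504 (the turbulent correlation is not needed).
Total minor-loss coefficient ΣK = 1·0.99 + 2·0.79 + 1·0.29 = 2.86.
ΔP = [f·L/D + ΣK]·(ρV²/2) = [0.1504·1380/0.574 + 2.86]·(1260·0.433²/2) = [361.6 + 2.86]·118.1 = 4.305e+04 Pa.
ΔP = 4.305e+04 Pa = 0.431 bar.

ΔP ≈ 0.431 bar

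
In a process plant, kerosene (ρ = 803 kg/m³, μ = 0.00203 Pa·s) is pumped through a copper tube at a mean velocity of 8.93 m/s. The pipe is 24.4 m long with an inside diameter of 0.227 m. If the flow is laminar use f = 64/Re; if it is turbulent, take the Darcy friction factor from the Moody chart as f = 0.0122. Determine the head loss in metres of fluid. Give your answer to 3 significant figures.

h_f ≈ 5.33 m

Reynolds number Re = ρVD/μ = 803 · 8.93 · 0.227 / 0.00203 = 8.019e+05.
Re > 4000 → turbulent; use the Moody-chart value f = 0.0122.
Darcy-Weisbach: ΔP = f(L/D)(ρV²/2) = 0.0122·(24.4/0.227)·(803·8.93²/2) = 0.0122·107.5·3.202e+04 = 4.199e+04 Pa.
Head loss h_f = ΔP/(ρg) = 4.199e+04/(803·9.81) = 5.33 m.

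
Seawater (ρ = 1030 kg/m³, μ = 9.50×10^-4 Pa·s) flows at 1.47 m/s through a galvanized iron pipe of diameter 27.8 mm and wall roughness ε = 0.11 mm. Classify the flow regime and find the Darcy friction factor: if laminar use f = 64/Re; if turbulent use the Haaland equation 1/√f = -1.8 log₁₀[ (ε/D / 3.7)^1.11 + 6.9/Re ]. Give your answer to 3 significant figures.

Re = ρVD/μ = 1030·1.47·0.0278/0.00095 = 4.431e+04.
Re > 4000 → turbulent. ε/D = 0.00011/0.0278 = 0.00396; Haaland: 1/√f = -1.8 log₁₀[0.000504 + 0.000156] = 5.725, so f = 0.03051.

f ≈ 0.0305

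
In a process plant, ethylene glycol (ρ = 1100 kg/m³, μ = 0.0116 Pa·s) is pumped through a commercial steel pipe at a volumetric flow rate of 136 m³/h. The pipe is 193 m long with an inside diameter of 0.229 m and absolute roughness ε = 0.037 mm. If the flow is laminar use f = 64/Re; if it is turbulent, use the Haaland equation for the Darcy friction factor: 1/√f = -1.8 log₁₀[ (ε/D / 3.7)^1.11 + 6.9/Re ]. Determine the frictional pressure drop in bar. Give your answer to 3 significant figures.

ΔP ≈ 0.102 bar

Q = 136 m³/h = 136/3600 = 0.03778 m³/s.
Cross-sectional area A = πD²/4 = π(0.229)²/4 = 0.04119 m²; mean velocity V = Q/A = 0.03778/0.04119 = 0.9172 m/s.
Reynolds number Re = ρVD/μ = 1100 · 0.9172 · 0.229 / 0.0116 = 1.992e+04.
Re > 4000 → turbulent. Relative roughness ε/D = 3.7e-05/0.229 = 0.000162. Haaland: 1/√f = -1.8 log₁₀[(0.000162/3.7)^1.11 + 6.9/1.992e+04] = -1.8 log₁₀[1.45e-05 + 0.000346] = 6.197, so f = 0.02604.
Darcy-Weisbach: ΔP = f(L/D)(ρV²/2) = 0.02604·(193/0.229)·(1100·0.9172²/2) = 0.02604·842.8·462.7 = 1.016e+04 Pa.
ΔP = 1.016e+04 Pa = 0.102 bar.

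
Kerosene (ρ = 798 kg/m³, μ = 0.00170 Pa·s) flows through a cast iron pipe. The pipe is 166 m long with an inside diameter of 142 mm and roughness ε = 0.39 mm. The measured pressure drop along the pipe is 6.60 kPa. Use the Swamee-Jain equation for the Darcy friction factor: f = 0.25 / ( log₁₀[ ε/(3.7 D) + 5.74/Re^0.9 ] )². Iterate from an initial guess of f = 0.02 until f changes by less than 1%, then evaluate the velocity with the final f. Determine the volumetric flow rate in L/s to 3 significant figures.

Rearranging Darcy-Weisbach: V = √(2·ΔP·D/(f·L·ρ)). With ε/D = 0.00039/0.142 = 0.00275, iterate starting from f = 0.02:
  f = 0.02 → V = √(2·6600·0.142/(0.02·166·798)) = 0.8411 m/s; Re = ρVD/μ = 5.607e+04; f → 0.02816
  f = 0.02816 → V = 0.7089 m/s; Re = 4.725e+04; f → 0.02855
  f = 0.02855 → V = 0.704 m/s; Re = 4.693e+04; f → 0.02857
Converged (Δf/f < 1%). With the final f = 0.02857: V = √(2·6600·0.142/(0.02857·166·798)) = 0.7038 m/s.
Q = V·A = 0.7038·(π/4·0.142²) = 0.01115 m³/s = 11.1 L/s.

Q ≈ 11.1 L/s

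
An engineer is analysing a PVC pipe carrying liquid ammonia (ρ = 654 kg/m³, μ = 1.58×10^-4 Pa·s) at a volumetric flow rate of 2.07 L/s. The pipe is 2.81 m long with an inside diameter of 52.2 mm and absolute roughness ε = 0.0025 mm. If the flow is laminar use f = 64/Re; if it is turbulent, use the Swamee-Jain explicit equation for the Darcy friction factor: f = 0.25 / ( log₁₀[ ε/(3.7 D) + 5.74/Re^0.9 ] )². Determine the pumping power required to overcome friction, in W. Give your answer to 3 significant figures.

P ≈ 0.540 W

Q = 2.07 L/s = 2.07/1000 = 0.00207 m³/s.
Cross-sectional area A = πD²/4 = π(0.0522)²/4 = 0.00214 m²; mean velocity V = Q/A = 0.00207/0.00214 = 0.9673 m/s.
Reynolds number Re = ρVD/μ = 654 · 0.9673 · 0.0522 / 0.000158 = 2.09e+05.
Re > 4000 → turbulent. Relative roughness ε/D = 2.5e-06/0.0522 = 4.79e-05. Swamee-Jain: f = 0.25/(log₁₀[4.79e-05/3.7 + 5.74/2.09e+05^0.9])² = 0.25/(log₁₀[1.29e-05 + 9.35e-05])² = 0.25/(-3.973)² = 0.01584.
Darcy-Weisbach: ΔP = f(L/D)(ρV²/2) = 0.01584·(2.81/0.0522)·(654·0.9673²/2) = 0.01584·53.83·305.9 = 260.8 Pa.
Pumping power P = QΔP = 0.00207·260.8 = 0.5400 W = 0.540 W.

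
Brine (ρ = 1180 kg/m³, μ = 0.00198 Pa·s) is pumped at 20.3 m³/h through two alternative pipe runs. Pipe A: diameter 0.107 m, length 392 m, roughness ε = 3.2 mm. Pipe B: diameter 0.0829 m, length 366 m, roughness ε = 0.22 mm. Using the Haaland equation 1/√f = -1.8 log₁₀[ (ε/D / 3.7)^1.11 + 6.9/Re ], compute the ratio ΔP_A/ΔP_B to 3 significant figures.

Pipe A: V = Q/A = 0.005639/0.008992 = 0.6271 m/s; Re = 3.999e+04; ε/D = 0.0299; Haaland → f = 0.05798; ΔP_A = f(L/D)(ρV²/2) = 4.929e+04 Pa.
Pipe B: V = Q/A = 0.005639/0.005398 = 1.045 m/s; Re = 5.161e+04; ε/D = 0.00265; Haaland → f = 0.02767; ΔP_B = f(L/D)(ρV²/2) = 7.866e+04 Pa.
ΔP_A/ΔP_B = 4.929e+04/7.866e+04 = 0.627.

ΔP_A/ΔP_B ≈ 0.627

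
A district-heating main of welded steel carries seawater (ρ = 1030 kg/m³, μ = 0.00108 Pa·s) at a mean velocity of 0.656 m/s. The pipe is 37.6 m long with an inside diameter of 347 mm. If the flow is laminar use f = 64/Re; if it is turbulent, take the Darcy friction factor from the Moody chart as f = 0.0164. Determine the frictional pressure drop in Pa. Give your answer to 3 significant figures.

Reynolds number Re = ρVD/μ = 1030 · 0.656 · 0.347 / 0.00108 = 2.171e+05.
Re > 4000 → turbulent; use the Moody-chart value f = 0.0164.
Darcy-Weisbach: ΔP = f(L/D)(ρV²/2) = 0.0164·(37.6/0.347)·(1030·0.656²/2) = 0.0164·108.4·221.6 = 393.8 Pa.

ΔP ≈ 394 Pa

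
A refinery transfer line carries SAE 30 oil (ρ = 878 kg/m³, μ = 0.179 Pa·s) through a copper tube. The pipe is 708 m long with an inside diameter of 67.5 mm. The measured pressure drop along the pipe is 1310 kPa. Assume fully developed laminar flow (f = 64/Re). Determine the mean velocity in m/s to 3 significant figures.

V ≈ 1.47 m/s

For laminar flow, f = 64/Re with Re = ρVD/μ, so Darcy-Weisbach reduces to ΔP = 32μLV/D². Solving for V: V = ΔP·D²/(32μL) = 1.31e+06·(0.0675)²/(32·0.179·708) = 1.472 m/s.
Check: Re = ρVD/μ = 878·1.472·0.0675/0.179 = 487.3 < 2300, so the laminar assumption holds.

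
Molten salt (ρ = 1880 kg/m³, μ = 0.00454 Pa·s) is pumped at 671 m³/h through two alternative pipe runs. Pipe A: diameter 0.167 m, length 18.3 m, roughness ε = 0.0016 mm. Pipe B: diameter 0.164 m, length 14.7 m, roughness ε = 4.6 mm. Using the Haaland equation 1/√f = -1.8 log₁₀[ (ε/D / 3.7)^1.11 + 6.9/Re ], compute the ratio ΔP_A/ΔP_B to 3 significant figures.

Pipe A: V = Q/A = 0.1864/0.0219 = 8.509 m/s; Re = 5.885e+05; ε/D = 9.58e-06; Haaland → f = 0.01281; ΔP_A = f(L/D)(ρV²/2) = 9.556e+04 Pa.
Pipe B: V = Q/A = 0.1864/0.02112 = 8.824 m/s; Re = 5.992e+05; ε/D = 0.028; Haaland → f = 0.05577; ΔP_B = f(L/D)(ρV²/2) = 3.659e+05 Pa.
ΔP_A/ΔP_B = 9.556e+04/3.659e+05 = 0.261.

ΔP_A/ΔP_B ≈ 0.261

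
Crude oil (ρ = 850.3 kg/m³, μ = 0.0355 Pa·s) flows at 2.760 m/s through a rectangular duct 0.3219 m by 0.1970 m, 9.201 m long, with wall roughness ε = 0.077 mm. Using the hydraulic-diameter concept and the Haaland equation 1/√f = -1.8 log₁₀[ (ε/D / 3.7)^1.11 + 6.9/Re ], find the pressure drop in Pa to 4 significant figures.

ΔP ≈ 3374 Pa

Hydraulic diameter D_h = 4A/P = 4·(0.3219·0.197)/(2·(0.3219+0.197)) = 0.2537/1.038 = 0.2444 m.
Re = ρVD_h/μ = 850.3·2.76·0.2444/0.0355 = 1.616e+04.
ε/D_h = 7.7e-05/0.2444 = 0.000315; Haaland gives 1/√f = -1.8 log₁₀[3.04e-05+0.000427] = 6.011, so f = 0.02767.
ΔP = f(L/D_h)(ρV²/2) = 0.02767·9.201/0.2444·3239 = 3374 Pa.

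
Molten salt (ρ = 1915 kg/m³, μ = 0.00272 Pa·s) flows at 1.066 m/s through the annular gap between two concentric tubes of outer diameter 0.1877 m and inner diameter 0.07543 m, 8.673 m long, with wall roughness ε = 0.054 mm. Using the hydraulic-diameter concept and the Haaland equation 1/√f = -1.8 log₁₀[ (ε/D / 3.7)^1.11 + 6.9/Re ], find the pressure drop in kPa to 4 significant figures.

Hydraulic diameter D_h = 4A/P = D_o - D_i = 0.1877 - 0.07543 = 0.1123 m.
Re = ρVD_h/μ = 1915·1.066·0.1123/0.00272 = 8.426e+04.
ε/D_h = 5.4e-05/0.1123 = 0.000481; Haaland gives 1/√f = -1.8 log₁₀[4.86e-05+8.19e-05] = 6.992, so f = 0.02045.
ΔP = f(L/D_h)(ρV²/2) = 0.02045·8.673/0.1123·1088 = 1719 Pa.
ΔP = 1.719 kPa.

ΔP ≈ 1.719 kPa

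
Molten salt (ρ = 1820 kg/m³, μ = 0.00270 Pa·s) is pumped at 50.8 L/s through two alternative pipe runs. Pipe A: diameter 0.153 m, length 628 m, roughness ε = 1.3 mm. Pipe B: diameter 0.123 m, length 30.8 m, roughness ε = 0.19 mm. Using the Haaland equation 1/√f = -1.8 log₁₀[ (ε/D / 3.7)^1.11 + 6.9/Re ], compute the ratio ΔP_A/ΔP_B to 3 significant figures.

ΔP_A/ΔP_B ≈ 11.0

Pipe A: V = Q/A = 0.0508/0.01839 = 2.763 m/s; Re = 2.85e+05; ε/D = 0.0085; Haaland → f = 0.03619; ΔP_A = f(L/D)(ρV²/2) = 1.032e+06 Pa.
Pipe B: V = Q/A = 0.0508/0.01188 = 4.275 m/s; Re = 3.545e+05; ε/D = 0.00154; Haaland → f = 0.02247; ΔP_B = f(L/D)(ρV²/2) = 9.36e+04 Pa.
ΔP_A/ΔP_B = 1.032e+06/9.36e+04 = 11.0.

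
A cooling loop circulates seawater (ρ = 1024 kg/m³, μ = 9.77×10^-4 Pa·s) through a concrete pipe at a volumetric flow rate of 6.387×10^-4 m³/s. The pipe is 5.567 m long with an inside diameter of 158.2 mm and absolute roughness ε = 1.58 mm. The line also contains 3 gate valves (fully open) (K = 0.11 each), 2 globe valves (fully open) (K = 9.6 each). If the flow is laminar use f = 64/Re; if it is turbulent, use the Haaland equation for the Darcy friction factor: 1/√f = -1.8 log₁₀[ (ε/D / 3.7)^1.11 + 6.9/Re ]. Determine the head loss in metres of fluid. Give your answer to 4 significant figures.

Cross-sectional area A = πD²/4 = π(0.1582)²/4 = 0.01966 m²; mean velocity V = Q/A = 0.0006387/0.01966 = 0.03249 m/s.
Reynolds number Re = ρVD/μ = 1024 · 0.03249 · 0.1582 / 0.000977 = 5388.
Re > 4000 → turbulent. Relative roughness ε/D = 0.00158/0.1582 = 0.00999. Haaland: 1/√f = -1.8 log₁₀[(0.00999/3.7)^1.11 + 6.9/5388] = -1.8 log₁₀[0.00141 + 0.00128] = 4.627, so f = 0.04671.
Total minor-loss coefficient ΣK = 3·0.11 + 2·9.6 = 19.5.
ΔP = [f·L/D + ΣK]·(ρV²/2) = [0.04671·5.567/0.1582 + 19.5]·(1024·0.03249²/2) = [1.644 + 19.5]·0.5406 = 11.45 Pa.
Head loss h_f = ΔP/(ρg) = 11.45/(1024·9.81) = 0.001139 m.

h_f ≈ 0.001139 m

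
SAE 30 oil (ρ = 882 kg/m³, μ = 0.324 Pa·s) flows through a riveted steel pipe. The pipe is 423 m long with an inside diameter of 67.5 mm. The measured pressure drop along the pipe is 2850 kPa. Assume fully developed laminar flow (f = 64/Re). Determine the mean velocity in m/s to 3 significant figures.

For laminar flow, f = 64/Re with Re = ρVD/μ, so Darcy-Weisbach reduces to ΔP = 32μLV/D². Solving for V: V = ΔP·D²/(32μL) = 2.85e+06·(0.0675)²/(32·0.324·423) = 2.961 m/s.
Check: Re = ρVD/μ = 882·2.961·0.0675/0.324 = 544.1 < 2300, so the laminar assumption holds.

V ≈ 2.96 m/s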